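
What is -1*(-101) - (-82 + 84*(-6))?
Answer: 687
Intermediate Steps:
-1*(-101) - (-82 + 84*(-6)) = 101 - (-82 - 504) = 101 - 1*(-586) = 101 + 586 = 687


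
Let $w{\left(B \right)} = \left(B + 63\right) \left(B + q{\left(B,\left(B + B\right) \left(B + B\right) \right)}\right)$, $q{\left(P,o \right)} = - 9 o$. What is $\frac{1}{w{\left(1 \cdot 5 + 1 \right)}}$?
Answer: $- \frac{1}{89010} \approx -1.1235 \cdot 10^{-5}$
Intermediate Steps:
$w{\left(B \right)} = \left(63 + B\right) \left(B - 36 B^{2}\right)$ ($w{\left(B \right)} = \left(B + 63\right) \left(B - 9 \left(B + B\right) \left(B + B\right)\right) = \left(63 + B\right) \left(B - 9 \cdot 2 B 2 B\right) = \left(63 + B\right) \left(B - 9 \cdot 4 B^{2}\right) = \left(63 + B\right) \left(B - 36 B^{2}\right)$)
$\frac{1}{w{\left(1 \cdot 5 + 1 \right)}} = \frac{1}{\left(1 \cdot 5 + 1\right) \left(63 - 2267 \left(1 \cdot 5 + 1\right) - 36 \left(1 \cdot 5 + 1\right)^{2}\right)} = \frac{1}{\left(5 + 1\right) \left(63 - 2267 \left(5 + 1\right) - 36 \left(5 + 1\right)^{2}\right)} = \frac{1}{6 \left(63 - 13602 - 36 \cdot 6^{2}\right)} = \frac{1}{6 \left(63 - 13602 - 1296\right)} = \frac{1}{6 \left(-14835\right)} = \frac{1}{-89010} = - \frac{1}{89010}$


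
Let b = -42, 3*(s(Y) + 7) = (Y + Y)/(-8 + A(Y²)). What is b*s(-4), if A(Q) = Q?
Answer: 308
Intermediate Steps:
s(Y) = -7 + 2*Y/(3*(-8 + Y²)) (s(Y) = -7 + ((Y + Y)/(-8 + Y²))/3 = -7 + ((2*Y)/(-8 + Y²))/3 = -7 + (2*Y/(-8 + Y²))/3 = -7 + 2*Y/(3*(-8 + Y²)))
b*s(-4) = -14*(168 - 21*(-4)² + 2*(-4))/(-8 + (-4)²) = -14*(168 - 21*16 - 8)/(-8 + 16) = -14*(168 - 336 - 8)/8 = -14*(-176)/8 = -42*(-22/3) = 308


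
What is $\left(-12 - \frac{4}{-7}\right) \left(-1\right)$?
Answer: $\frac{80}{7} \approx 11.429$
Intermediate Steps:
$\left(-12 - \frac{4}{-7}\right) \left(-1\right) = \left(-12 - - \frac{4}{7}\right) \left(-1\right) = \left(-12 + \frac{4}{7}\right) \left(-1\right) = \left(- \frac{80}{7}\right) \left(-1\right) = \frac{80}{7}$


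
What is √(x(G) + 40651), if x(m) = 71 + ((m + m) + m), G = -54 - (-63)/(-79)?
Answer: √253120029/79 ≈ 201.39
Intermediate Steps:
G = -4329/79 (G = -54 - (-63)*(-1)/79 = -54 - 1*63/79 = -54 - 63/79 = -4329/79 ≈ -54.797)
x(m) = 71 + 3*m (x(m) = 71 + (2*m + m) = 71 + 3*m)
√(x(G) + 40651) = √((71 + 3*(-4329/79)) + 40651) = √((71 - 12987/79) + 40651) = √(-7378/79 + 40651) = √(3204051/79) = √253120029/79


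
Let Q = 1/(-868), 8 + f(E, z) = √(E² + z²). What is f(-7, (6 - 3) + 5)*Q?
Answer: 2/217 - √113/868 ≈ -0.0030301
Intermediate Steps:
f(E, z) = -8 + √(E² + z²)
Q = -1/868 ≈ -0.0011521
f(-7, (6 - 3) + 5)*Q = (-8 + √((-7)² + ((6 - 3) + 5)²))*(-1/868) = (-8 + √(49 + (3 + 5)²))*(-1/868) = (-8 + √(49 + 8²))*(-1/868) = (-8 + √(49 + 64))*(-1/868) = (-8 + √113)*(-1/868) = 2/217 - √113/868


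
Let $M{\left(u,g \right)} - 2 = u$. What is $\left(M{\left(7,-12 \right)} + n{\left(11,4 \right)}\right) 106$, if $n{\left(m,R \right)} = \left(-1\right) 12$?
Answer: $-318$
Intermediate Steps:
$n{\left(m,R \right)} = -12$
$M{\left(u,g \right)} = 2 + u$
$\left(M{\left(7,-12 \right)} + n{\left(11,4 \right)}\right) 106 = \left(\left(2 + 7\right) - 12\right) 106 = \left(9 - 12\right) 106 = \left(-3\right) 106 = -318$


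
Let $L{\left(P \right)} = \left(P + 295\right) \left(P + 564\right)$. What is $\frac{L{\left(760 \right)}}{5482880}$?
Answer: $\frac{69841}{274144} \approx 0.25476$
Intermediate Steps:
$L{\left(P \right)} = \left(295 + P\right) \left(564 + P\right)$
$\frac{L{\left(760 \right)}}{5482880} = \frac{166380 + 760^{2} + 859 \cdot 760}{5482880} = \left(166380 + 577600 + 652840\right) \frac{1}{5482880} = 1396820 \cdot \frac{1}{5482880} = \frac{69841}{274144}$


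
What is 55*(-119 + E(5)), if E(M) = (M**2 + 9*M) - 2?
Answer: -2805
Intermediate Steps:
E(M) = -2 + M**2 + 9*M
55*(-119 + E(5)) = 55*(-119 + (-2 + 5**2 + 9*5)) = 55*(-119 + (-2 + 25 + 45)) = 55*(-119 + 68) = 55*(-51) = -2805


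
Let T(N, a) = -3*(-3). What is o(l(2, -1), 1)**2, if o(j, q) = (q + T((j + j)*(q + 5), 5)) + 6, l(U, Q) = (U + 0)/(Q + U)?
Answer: 256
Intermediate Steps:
T(N, a) = 9
l(U, Q) = U/(Q + U)
o(j, q) = 15 + q (o(j, q) = (q + 9) + 6 = (9 + q) + 6 = 15 + q)
o(l(2, -1), 1)**2 = (15 + 1)**2 = 16**2 = 256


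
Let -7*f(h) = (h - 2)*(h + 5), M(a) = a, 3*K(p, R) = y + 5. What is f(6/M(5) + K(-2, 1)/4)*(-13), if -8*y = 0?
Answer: -118703/25200 ≈ -4.7104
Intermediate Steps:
y = 0 (y = -⅛*0 = 0)
K(p, R) = 5/3 (K(p, R) = (0 + 5)/3 = (⅓)*5 = 5/3)
f(h) = -(-2 + h)*(5 + h)/7 (f(h) = -(h - 2)*(h + 5)/7 = -(-2 + h)*(5 + h)/7)
f(6/M(5) + K(-2, 1)/4)*(-13) = (10/7 - 3*(6/5 + (5/3)/4)/7 - (6/5 + (5/3)/4)²/7)*(-13) = (10/7 - 3*(6*(⅕) + (5/3)*(¼))/7 - (6*(⅕) + (5/3)*(¼))²/7)*(-13) = (10/7 - 3*(6/5 + 5/12)/7 - (6/5 + 5/12)²/7)*(-13) = (10/7 - 3/7*97/60 - (97/60)²/7)*(-13) = (10/7 - 97/140 - ⅐*9409/3600)*(-13) = (10/7 - 97/140 - 9409/25200)*(-13) = (9131/25200)*(-13) = -118703/25200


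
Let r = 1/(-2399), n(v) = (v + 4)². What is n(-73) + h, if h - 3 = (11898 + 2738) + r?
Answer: 46540599/2399 ≈ 19400.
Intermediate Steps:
n(v) = (4 + v)²
r = -1/2399 ≈ -0.00041684
h = 35118960/2399 (h = 3 + ((11898 + 2738) - 1/2399) = 3 + (14636 - 1/2399) = 3 + 35111763/2399 = 35118960/2399 ≈ 14639.)
n(-73) + h = (4 - 73)² + 35118960/2399 = (-69)² + 35118960/2399 = 4761 + 35118960/2399 = 46540599/2399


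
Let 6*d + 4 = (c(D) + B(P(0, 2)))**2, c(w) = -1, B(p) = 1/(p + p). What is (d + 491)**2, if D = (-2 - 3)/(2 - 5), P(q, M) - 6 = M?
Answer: 567576904129/2359296 ≈ 2.4057e+5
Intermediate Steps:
P(q, M) = 6 + M
B(p) = 1/(2*p)
D = 5/3 (D = -5/(-3) = -5*(-1/3) = 5/3 ≈ 1.6667)
d = -799/1536 (d = -2/3 + (-1 + 1/(2*(6 + 2)))**2/6 = -2/3 + (-1 + (1/2)/8)**2/6 = -2/3 + (-1 + (1/2)*(1/8))**2/6 = -2/3 + (-1 + 1/16)**2/6 = -2/3 + (-15/16)**2/6 = -2/3 + (1/6)*(225/256) = -2/3 + 75/512 = -799/1536 ≈ -0.52018)
(d + 491)**2 = (-799/1536 + 491)**2 = (753377/1536)**2 = 567576904129/2359296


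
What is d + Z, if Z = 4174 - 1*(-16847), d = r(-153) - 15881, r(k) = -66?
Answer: 5074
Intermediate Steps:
d = -15947 (d = -66 - 15881 = -15947)
Z = 21021 (Z = 4174 + 16847 = 21021)
d + Z = -15947 + 21021 = 5074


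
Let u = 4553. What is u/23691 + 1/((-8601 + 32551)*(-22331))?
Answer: 2435069356159/12670597117950 ≈ 0.19218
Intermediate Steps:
u/23691 + 1/((-8601 + 32551)*(-22331)) = 4553/23691 + 1/((-8601 + 32551)*(-22331)) = 4553*(1/23691) - 1/22331/23950 = 4553/23691 + (1/23950)*(-1/22331) = 4553/23691 - 1/534827450 = 2435069356159/12670597117950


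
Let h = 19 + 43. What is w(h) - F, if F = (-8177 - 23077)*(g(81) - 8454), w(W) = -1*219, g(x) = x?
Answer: -261689961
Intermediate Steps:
h = 62
w(W) = -219
F = 261689742 (F = (-8177 - 23077)*(81 - 8454) = -31254*(-8373) = 261689742)
w(h) - F = -219 - 1*261689742 = -219 - 261689742 = -261689961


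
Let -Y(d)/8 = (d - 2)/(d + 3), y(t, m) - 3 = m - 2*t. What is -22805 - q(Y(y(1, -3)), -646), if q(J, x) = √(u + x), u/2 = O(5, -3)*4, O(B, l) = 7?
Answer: -22805 - I*√590 ≈ -22805.0 - 24.29*I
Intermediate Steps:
y(t, m) = 3 + m - 2*t (y(t, m) = 3 + (m - 2*t) = 3 + m - 2*t)
Y(d) = -8*(-2 + d)/(3 + d) (Y(d) = -8*(d - 2)/(d + 3) = -8*(-2 + d)/(3 + d))
u = 56 (u = 2*(7*4) = 2*28 = 56)
q(J, x) = √(56 + x)
-22805 - q(Y(y(1, -3)), -646) = -22805 - √(56 - 646) = -22805 - √(-590) = -22805 - I*√590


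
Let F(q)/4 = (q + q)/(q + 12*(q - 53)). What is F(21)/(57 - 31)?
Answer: -28/1573 ≈ -0.017800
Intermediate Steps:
F(q) = 8*q/(-636 + 13*q) (F(q) = 4*((q + q)/(q + 12*(q - 53))) = 4*((2*q)/(q + 12*(-53 + q))) = 4*((2*q)/(q + (-636 + 12*q))) = 4*((2*q)/(-636 + 13*q)) = 4*(2*q/(-636 + 13*q)) = 8*q/(-636 + 13*q))
F(21)/(57 - 31) = (8*21/(-636 + 13*21))/(57 - 31) = (8*21/(-636 + 273))/26 = (8*21/(-363))/26 = (8*21*(-1/363))/26 = (1/26)*(-56/121) = -28/1573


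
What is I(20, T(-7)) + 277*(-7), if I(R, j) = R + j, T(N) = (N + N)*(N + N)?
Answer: -1723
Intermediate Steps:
T(N) = 4*N**2 (T(N) = (2*N)*(2*N) = 4*N**2)
I(20, T(-7)) + 277*(-7) = (20 + 4*(-7)**2) + 277*(-7) = (20 + 4*49) - 1939 = (20 + 196) - 1939 = 216 - 1939 = -1723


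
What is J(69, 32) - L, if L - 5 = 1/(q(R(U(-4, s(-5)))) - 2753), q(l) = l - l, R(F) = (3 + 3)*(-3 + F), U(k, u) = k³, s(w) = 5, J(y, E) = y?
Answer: 176193/2753 ≈ 64.000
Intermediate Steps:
R(F) = -18 + 6*F (R(F) = 6*(-3 + F) = -18 + 6*F)
q(l) = 0
L = 13764/2753 (L = 5 + 1/(0 - 2753) = 5 + 1/(-2753) = 5 - 1/2753 = 13764/2753 ≈ 4.9996)
J(69, 32) - L = 69 - 1*13764/2753 = 69 - 13764/2753 = 176193/2753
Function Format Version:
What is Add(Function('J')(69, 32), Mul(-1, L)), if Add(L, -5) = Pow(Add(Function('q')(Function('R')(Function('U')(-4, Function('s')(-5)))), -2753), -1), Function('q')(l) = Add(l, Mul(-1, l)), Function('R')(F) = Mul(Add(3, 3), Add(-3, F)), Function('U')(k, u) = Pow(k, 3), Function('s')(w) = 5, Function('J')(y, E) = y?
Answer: Rational(176193, 2753) ≈ 64.000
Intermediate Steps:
Function('R')(F) = Add(-18, Mul(6, F)) (Function('R')(F) = Mul(6, Add(-3, F)) = Add(-18, Mul(6, F)))
Function('q')(l) = 0
L = Rational(13764, 2753) (L = Add(5, Pow(Add(0, -2753), -1)) = Add(5, Pow(-2753, -1)) = Add(5, Rational(-1, 2753)) = Rational(13764, 2753) ≈ 4.9996)
Add(Function('J')(69, 32), Mul(-1, L)) = Add(69, Mul(-1, Rational(13764, 2753))) = Add(69, Rational(-13764, 2753)) = Rational(176193, 2753)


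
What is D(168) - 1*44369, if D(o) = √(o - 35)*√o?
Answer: -44369 + 14*√114 ≈ -44220.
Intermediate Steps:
D(o) = √o*√(-35 + o) (D(o) = √(-35 + o)*√o = √o*√(-35 + o))
D(168) - 1*44369 = √168*√(-35 + 168) - 1*44369 = (2*√42)*√133 - 44369 = 14*√114 - 44369 = -44369 + 14*√114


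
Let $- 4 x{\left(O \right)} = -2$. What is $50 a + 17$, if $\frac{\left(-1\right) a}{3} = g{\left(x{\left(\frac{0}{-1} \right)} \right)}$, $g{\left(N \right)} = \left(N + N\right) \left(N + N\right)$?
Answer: $-133$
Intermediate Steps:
$x{\left(O \right)} = \frac{1}{2}$ ($x{\left(O \right)} = \left(- \frac{1}{4}\right) \left(-2\right) = \frac{1}{2}$)
$g{\left(N \right)} = 4 N^{2}$ ($g{\left(N \right)} = 2 N 2 N = 4 N^{2}$)
$a = -3$ ($a = - 3 \cdot \frac{4}{4} = - 3 \cdot 4 \cdot \frac{1}{4} = \left(-3\right) 1 = -3$)
$50 a + 17 = 50 \left(-3\right) + 17 = -150 + 17 = -133$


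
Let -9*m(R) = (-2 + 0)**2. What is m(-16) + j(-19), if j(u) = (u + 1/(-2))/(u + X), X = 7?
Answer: 85/72 ≈ 1.1806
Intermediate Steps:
m(R) = -4/9 (m(R) = -(-2 + 0)**2/9 = -1/9*(-2)**2 = -1/9*4 = -4/9)
j(u) = (-1/2 + u)/(7 + u) (j(u) = (u + 1/(-2))/(u + 7) = (u - 1/2)/(7 + u) = (-1/2 + u)/(7 + u))
m(-16) + j(-19) = -4/9 + (-1/2 - 19)/(7 - 19) = -4/9 - 39/2/(-12) = -4/9 - 1/12*(-39/2) = -4/9 + 13/8 = 85/72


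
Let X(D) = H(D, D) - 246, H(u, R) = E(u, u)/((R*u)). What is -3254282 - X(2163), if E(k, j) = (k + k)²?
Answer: -3254040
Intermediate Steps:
E(k, j) = 4*k² (E(k, j) = (2*k)² = 4*k²)
H(u, R) = 4*u/R (H(u, R) = (4*u²)/((R*u)) = (4*u²)*(1/(R*u)) = 4*u/R)
X(D) = -242 (X(D) = 4*D/D - 246 = 4 - 246 = -242)
-3254282 - X(2163) = -3254282 - 1*(-242) = -3254282 + 242 = -3254040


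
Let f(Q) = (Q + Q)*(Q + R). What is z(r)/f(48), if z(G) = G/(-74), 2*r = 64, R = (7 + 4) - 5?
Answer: -1/11988 ≈ -8.3417e-5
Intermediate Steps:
R = 6 (R = 11 - 5 = 6)
r = 32 (r = (½)*64 = 32)
z(G) = -G/74 (z(G) = G*(-1/74) = -G/74)
f(Q) = 2*Q*(6 + Q) (f(Q) = (Q + Q)*(Q + 6) = (2*Q)*(6 + Q) = 2*Q*(6 + Q))
z(r)/f(48) = (-1/74*32)/((2*48*(6 + 48))) = -16/(37*(2*48*54)) = -16/37/5184 = -16/37*1/5184 = -1/11988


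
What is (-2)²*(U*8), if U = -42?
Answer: -1344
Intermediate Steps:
(-2)²*(U*8) = (-2)²*(-42*8) = 4*(-336) = -1344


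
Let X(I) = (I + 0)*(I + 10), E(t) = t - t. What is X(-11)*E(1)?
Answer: 0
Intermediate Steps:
E(t) = 0
X(I) = I*(10 + I)
X(-11)*E(1) = -11*(10 - 11)*0 = -11*(-1)*0 = 11*0 = 0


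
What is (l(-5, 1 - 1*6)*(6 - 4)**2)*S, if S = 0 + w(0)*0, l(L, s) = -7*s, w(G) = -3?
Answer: 0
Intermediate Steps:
S = 0 (S = 0 - 3*0 = 0 + 0 = 0)
(l(-5, 1 - 1*6)*(6 - 4)**2)*S = ((-7*(1 - 1*6))*(6 - 4)**2)*0 = (-7*(1 - 6)*2**2)*0 = (-7*(-5)*4)*0 = (35*4)*0 = 140*0 = 0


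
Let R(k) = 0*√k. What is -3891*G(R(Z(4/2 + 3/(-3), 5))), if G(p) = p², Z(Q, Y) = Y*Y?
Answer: 0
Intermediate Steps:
Z(Q, Y) = Y²
R(k) = 0
-3891*G(R(Z(4/2 + 3/(-3), 5))) = -3891*0² = -3891*0 = 0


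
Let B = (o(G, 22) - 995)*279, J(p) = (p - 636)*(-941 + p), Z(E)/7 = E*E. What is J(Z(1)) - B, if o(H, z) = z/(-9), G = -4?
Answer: 865773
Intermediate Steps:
Z(E) = 7*E² (Z(E) = 7*(E*E) = 7*E²)
o(H, z) = -z/9 (o(H, z) = z*(-⅑) = -z/9)
J(p) = (-941 + p)*(-636 + p) (J(p) = (-636 + p)*(-941 + p) = (-941 + p)*(-636 + p))
B = -278287 (B = (-⅑*22 - 995)*279 = (-22/9 - 995)*279 = -8977/9*279 = -278287)
J(Z(1)) - B = (598476 + (7*1²)² - 11039*1²) - 1*(-278287) = (598476 + (7*1)² - 11039) + 278287 = (598476 + 7² - 1577*7) + 278287 = (598476 + 49 - 11039) + 278287 = 587486 + 278287 = 865773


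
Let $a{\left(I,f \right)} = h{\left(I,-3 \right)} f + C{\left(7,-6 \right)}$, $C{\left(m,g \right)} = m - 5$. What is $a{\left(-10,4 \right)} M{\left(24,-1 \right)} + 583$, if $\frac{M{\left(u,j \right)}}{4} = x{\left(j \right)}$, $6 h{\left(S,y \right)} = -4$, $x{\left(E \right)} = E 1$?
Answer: $\frac{1757}{3} \approx 585.67$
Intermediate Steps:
$x{\left(E \right)} = E$
$h{\left(S,y \right)} = - \frac{2}{3}$ ($h{\left(S,y \right)} = \frac{1}{6} \left(-4\right) = - \frac{2}{3}$)
$C{\left(m,g \right)} = -5 + m$
$M{\left(u,j \right)} = 4 j$
$a{\left(I,f \right)} = 2 - \frac{2 f}{3}$ ($a{\left(I,f \right)} = - \frac{2 f}{3} + \left(-5 + 7\right) = - \frac{2 f}{3} + 2 = 2 - \frac{2 f}{3}$)
$a{\left(-10,4 \right)} M{\left(24,-1 \right)} + 583 = \left(2 - \frac{8}{3}\right) 4 \left(-1\right) + 583 = \left(2 - \frac{8}{3}\right) \left(-4\right) + 583 = \left(- \frac{2}{3}\right) \left(-4\right) + 583 = \frac{8}{3} + 583 = \frac{1757}{3}$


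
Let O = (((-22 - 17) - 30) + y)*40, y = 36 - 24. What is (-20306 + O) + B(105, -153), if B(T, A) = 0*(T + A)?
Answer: -22586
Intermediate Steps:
y = 12
B(T, A) = 0 (B(T, A) = 0*(A + T) = 0)
O = -2280 (O = (((-22 - 17) - 30) + 12)*40 = ((-39 - 30) + 12)*40 = (-69 + 12)*40 = -57*40 = -2280)
(-20306 + O) + B(105, -153) = (-20306 - 2280) + 0 = -22586 + 0 = -22586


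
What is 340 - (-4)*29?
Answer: 456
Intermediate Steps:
340 - (-4)*29 = 340 - 1*(-116) = 340 + 116 = 456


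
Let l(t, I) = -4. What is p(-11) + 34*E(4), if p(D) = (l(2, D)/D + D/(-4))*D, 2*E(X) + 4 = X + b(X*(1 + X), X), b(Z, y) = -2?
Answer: -273/4 ≈ -68.250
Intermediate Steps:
E(X) = -3 + X/2 (E(X) = -2 + (X - 2)/2 = -2 + (-2 + X)/2 = -2 + (-1 + X/2) = -3 + X/2)
p(D) = D*(-4/D - D/4) (p(D) = (-4/D + D/(-4))*D = (-4/D + D*(-1/4))*D = (-4/D - D/4)*D = D*(-4/D - D/4))
p(-11) + 34*E(4) = (-4 - 1/4*(-11)**2) + 34*(-3 + (1/2)*4) = (-4 - 1/4*121) + 34*(-3 + 2) = (-4 - 121/4) + 34*(-1) = -137/4 - 34 = -273/4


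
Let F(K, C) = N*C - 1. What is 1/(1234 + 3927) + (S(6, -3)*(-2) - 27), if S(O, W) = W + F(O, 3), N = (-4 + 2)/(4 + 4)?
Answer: -180633/10322 ≈ -17.500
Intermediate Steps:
N = -1/4 (N = -2/8 = -2*1/8 = -1/4 ≈ -0.25000)
F(K, C) = -1 - C/4 (F(K, C) = -C/4 - 1 = -1 - C/4)
S(O, W) = -7/4 + W (S(O, W) = W + (-1 - 1/4*3) = W + (-1 - 3/4) = W - 7/4 = -7/4 + W)
1/(1234 + 3927) + (S(6, -3)*(-2) - 27) = 1/(1234 + 3927) + ((-7/4 - 3)*(-2) - 27) = 1/5161 + (-19/4*(-2) - 27) = 1/5161 + (19/2 - 27) = 1/5161 - 35/2 = -180633/10322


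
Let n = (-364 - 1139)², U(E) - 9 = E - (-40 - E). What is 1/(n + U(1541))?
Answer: 1/2262140 ≈ 4.4206e-7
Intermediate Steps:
U(E) = 49 + 2*E (U(E) = 9 + (E - (-40 - E)) = 9 + (E + (40 + E)) = 9 + (40 + 2*E) = 49 + 2*E)
n = 2259009 (n = (-1503)² = 2259009)
1/(n + U(1541)) = 1/(2259009 + (49 + 2*1541)) = 1/(2259009 + (49 + 3082)) = 1/(2259009 + 3131) = 1/2262140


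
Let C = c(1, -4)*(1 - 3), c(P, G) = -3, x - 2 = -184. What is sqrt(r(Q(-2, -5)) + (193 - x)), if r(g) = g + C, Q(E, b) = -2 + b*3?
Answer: 2*sqrt(91) ≈ 19.079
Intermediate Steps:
x = -182 (x = 2 - 184 = -182)
Q(E, b) = -2 + 3*b
C = 6 (C = -3*(1 - 3) = -3*(-2) = 6)
r(g) = 6 + g (r(g) = g + 6 = 6 + g)
sqrt(r(Q(-2, -5)) + (193 - x)) = sqrt((6 + (-2 + 3*(-5))) + (193 - 1*(-182))) = sqrt((6 + (-2 - 15)) + (193 + 182)) = sqrt((6 - 17) + 375) = sqrt(-11 + 375) = sqrt(364) = 2*sqrt(91)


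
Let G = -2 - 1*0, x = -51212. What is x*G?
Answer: 102424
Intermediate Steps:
G = -2 (G = -2 + 0 = -2)
x*G = -51212*(-2) = 102424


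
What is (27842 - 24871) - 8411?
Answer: -5440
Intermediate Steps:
(27842 - 24871) - 8411 = 2971 - 8411 = -5440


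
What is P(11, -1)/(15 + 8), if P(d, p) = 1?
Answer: 1/23 ≈ 0.043478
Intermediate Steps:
P(11, -1)/(15 + 8) = 1/(15 + 8) = 1/23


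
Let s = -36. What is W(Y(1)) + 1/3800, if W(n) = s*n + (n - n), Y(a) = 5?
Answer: -683999/3800 ≈ -180.00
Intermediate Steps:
W(n) = -36*n (W(n) = -36*n + (n - n) = -36*n + 0 = -36*n)
W(Y(1)) + 1/3800 = -36*5 + 1/3800 = -180 + 1/3800 = -683999/3800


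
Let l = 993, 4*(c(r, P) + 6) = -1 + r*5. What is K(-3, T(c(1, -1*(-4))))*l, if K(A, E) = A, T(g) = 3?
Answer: -2979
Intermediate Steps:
c(r, P) = -25/4 + 5*r/4 (c(r, P) = -6 + (-1 + r*5)/4 = -6 + (-1 + 5*r)/4 = -6 + (-¼ + 5*r/4) = -25/4 + 5*r/4)
K(-3, T(c(1, -1*(-4))))*l = -3*993 = -2979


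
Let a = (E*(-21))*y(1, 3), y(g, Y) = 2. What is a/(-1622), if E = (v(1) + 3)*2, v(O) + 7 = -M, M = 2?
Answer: -252/811 ≈ -0.31073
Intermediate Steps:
v(O) = -9 (v(O) = -7 - 1*2 = -7 - 2 = -9)
E = -12 (E = (-9 + 3)*2 = -6*2 = -12)
a = 504 (a = -12*(-21)*2 = 252*2 = 504)
a/(-1622) = 504/(-1622) = 504*(-1/1622) = -252/811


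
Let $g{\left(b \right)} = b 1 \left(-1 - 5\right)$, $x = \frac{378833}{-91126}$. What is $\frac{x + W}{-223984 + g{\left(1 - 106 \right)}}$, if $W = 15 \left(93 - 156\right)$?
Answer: $\frac{537223}{126418364} \approx 0.0042496$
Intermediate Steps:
$W = -945$ ($W = 15 \left(-63\right) = -945$)
$x = - \frac{2353}{566}$ ($x = 378833 \left(- \frac{1}{91126}\right) = - \frac{2353}{566} \approx -4.1572$)
$g{\left(b \right)} = - 6 b$ ($g{\left(b \right)} = b \left(-6\right) = - 6 b$)
$\frac{x + W}{-223984 + g{\left(1 - 106 \right)}} = \frac{- \frac{2353}{566} - 945}{-223984 - 6 \left(1 - 106\right)} = - \frac{537223}{566 \left(-223984 - -630\right)} = - \frac{537223}{566 \left(-223984 + 630\right)} = - \frac{537223}{566 \left(-223354\right)} = \left(- \frac{537223}{566}\right) \left(- \frac{1}{223354}\right) = \frac{537223}{126418364}$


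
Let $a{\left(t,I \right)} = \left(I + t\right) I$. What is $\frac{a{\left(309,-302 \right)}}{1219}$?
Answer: $- \frac{2114}{1219} \approx -1.7342$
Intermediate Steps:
$a{\left(t,I \right)} = I \left(I + t\right)$
$\frac{a{\left(309,-302 \right)}}{1219} = \frac{\left(-302\right) \left(-302 + 309\right)}{1219} = \left(-302\right) 7 \cdot \frac{1}{1219} = \left(-2114\right) \frac{1}{1219} = - \frac{2114}{1219}$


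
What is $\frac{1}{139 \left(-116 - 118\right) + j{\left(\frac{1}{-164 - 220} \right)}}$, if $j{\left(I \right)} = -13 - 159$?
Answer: $- \frac{1}{32698} \approx -3.0583 \cdot 10^{-5}$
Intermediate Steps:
$j{\left(I \right)} = -172$ ($j{\left(I \right)} = -13 - 159 = -172$)
$\frac{1}{139 \left(-116 - 118\right) + j{\left(\frac{1}{-164 - 220} \right)}} = \frac{1}{139 \left(-116 - 118\right) - 172} = \frac{1}{139 \left(-234\right) - 172} = \frac{1}{-32526 - 172} = \frac{1}{-32698} = - \frac{1}{32698}$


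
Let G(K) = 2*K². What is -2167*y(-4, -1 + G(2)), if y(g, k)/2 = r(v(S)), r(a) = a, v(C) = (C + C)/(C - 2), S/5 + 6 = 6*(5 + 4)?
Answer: -1040160/119 ≈ -8740.8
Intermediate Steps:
S = 240 (S = -30 + 5*(6*(5 + 4)) = -30 + 5*(6*9) = -30 + 5*54 = -30 + 270 = 240)
v(C) = 2*C/(-2 + C) (v(C) = (2*C)/(-2 + C) = 2*C/(-2 + C))
y(g, k) = 480/119 (y(g, k) = 2*(2*240/(-2 + 240)) = 2*(2*240/238) = 2*(2*240*(1/238)) = 2*(240/119) = 480/119)
-2167*y(-4, -1 + G(2)) = -2167*480/119 = -1040160/119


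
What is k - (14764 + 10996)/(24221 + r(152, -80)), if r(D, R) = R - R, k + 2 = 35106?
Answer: 850228224/24221 ≈ 35103.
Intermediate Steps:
k = 35104 (k = -2 + 35106 = 35104)
r(D, R) = 0
k - (14764 + 10996)/(24221 + r(152, -80)) = 35104 - (14764 + 10996)/(24221 + 0) = 35104 - 25760/24221 = 850228224/24221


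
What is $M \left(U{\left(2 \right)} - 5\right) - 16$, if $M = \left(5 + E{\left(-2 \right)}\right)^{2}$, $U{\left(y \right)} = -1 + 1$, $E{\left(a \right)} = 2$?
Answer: $-261$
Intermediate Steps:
$U{\left(y \right)} = 0$
$M = 49$ ($M = \left(5 + 2\right)^{2} = 7^{2} = 49$)
$M \left(U{\left(2 \right)} - 5\right) - 16 = 49 \left(0 - 5\right) - 16 = 49 \left(-5\right) - 16 = -245 - 16 = -261$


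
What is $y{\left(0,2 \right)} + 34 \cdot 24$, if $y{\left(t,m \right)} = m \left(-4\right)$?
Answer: $808$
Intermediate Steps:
$y{\left(t,m \right)} = - 4 m$
$y{\left(0,2 \right)} + 34 \cdot 24 = \left(-4\right) 2 + 34 \cdot 24 = -8 + 816 = 808$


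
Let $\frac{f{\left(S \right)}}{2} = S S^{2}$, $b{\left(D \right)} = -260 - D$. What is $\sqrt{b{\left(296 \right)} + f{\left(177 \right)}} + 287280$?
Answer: $287280 + \sqrt{11089910} \approx 2.9061 \cdot 10^{5}$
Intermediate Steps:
$f{\left(S \right)} = 2 S^{3}$ ($f{\left(S \right)} = 2 S S^{2} = 2 S^{3}$)
$\sqrt{b{\left(296 \right)} + f{\left(177 \right)}} + 287280 = \sqrt{\left(-260 - 296\right) + 2 \cdot 177^{3}} + 287280 = \sqrt{\left(-260 - 296\right) + 2 \cdot 5545233} + 287280 = \sqrt{-556 + 11090466} + 287280 = \sqrt{11089910} + 287280 = 287280 + \sqrt{11089910}$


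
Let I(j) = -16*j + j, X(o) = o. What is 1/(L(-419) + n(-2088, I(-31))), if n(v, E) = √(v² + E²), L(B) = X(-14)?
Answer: 14/4575773 + 3*√508441/4575773 ≈ 0.00047055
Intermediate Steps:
L(B) = -14
I(j) = -15*j
n(v, E) = √(E² + v²)
1/(L(-419) + n(-2088, I(-31))) = 1/(-14 + √((-15*(-31))² + (-2088)²)) = 1/(-14 + √(465² + 4359744)) = 1/(-14 + √(216225 + 4359744)) = 1/(-14 + √4575969) = 1/(-14 + 3*√508441)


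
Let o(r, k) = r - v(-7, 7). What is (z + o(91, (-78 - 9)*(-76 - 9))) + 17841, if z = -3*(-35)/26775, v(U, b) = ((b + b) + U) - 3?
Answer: 4571641/255 ≈ 17928.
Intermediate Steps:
v(U, b) = -3 + U + 2*b (v(U, b) = (2*b + U) - 3 = (U + 2*b) - 3 = -3 + U + 2*b)
o(r, k) = -4 + r (o(r, k) = r - (-3 - 7 + 2*7) = r - (-3 - 7 + 14) = r - 1*4 = r - 4 = -4 + r)
z = 1/255 (z = 105*(1/26775) = 1/255 ≈ 0.0039216)
(z + o(91, (-78 - 9)*(-76 - 9))) + 17841 = (1/255 + (-4 + 91)) + 17841 = (1/255 + 87) + 17841 = 22186/255 + 17841 = 4571641/255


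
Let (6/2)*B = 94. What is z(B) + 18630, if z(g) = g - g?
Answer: 18630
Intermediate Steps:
B = 94/3 (B = (1/3)*94 = 94/3 ≈ 31.333)
z(g) = 0
z(B) + 18630 = 0 + 18630 = 18630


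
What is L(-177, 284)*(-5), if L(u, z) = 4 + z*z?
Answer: -403300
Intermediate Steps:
L(u, z) = 4 + z²
L(-177, 284)*(-5) = (4 + 284²)*(-5) = (4 + 80656)*(-5) = 80660*(-5) = -403300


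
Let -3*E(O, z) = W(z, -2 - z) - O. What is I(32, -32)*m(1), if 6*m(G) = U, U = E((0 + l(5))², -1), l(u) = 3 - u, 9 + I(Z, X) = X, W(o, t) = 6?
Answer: 41/9 ≈ 4.5556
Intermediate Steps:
I(Z, X) = -9 + X
E(O, z) = -2 + O/3 (E(O, z) = -(6 - O)/3 = -2 + O/3)
U = -⅔ (U = -2 + (0 + (3 - 1*5))²/3 = -2 + (0 + (3 - 5))²/3 = -2 + (0 - 2)²/3 = -2 + (⅓)*(-2)² = -2 + (⅓)*4 = -2 + 4/3 = -⅔ ≈ -0.66667)
m(G) = -⅑ (m(G) = (⅙)*(-⅔) = -⅑)
I(32, -32)*m(1) = (-9 - 32)*(-⅑) = -41*(-⅑) = 41/9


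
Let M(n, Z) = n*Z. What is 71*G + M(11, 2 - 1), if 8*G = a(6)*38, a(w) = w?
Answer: 4069/2 ≈ 2034.5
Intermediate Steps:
M(n, Z) = Z*n
G = 57/2 (G = (6*38)/8 = (1/8)*228 = 57/2 ≈ 28.500)
71*G + M(11, 2 - 1) = 71*(57/2) + (2 - 1)*11 = 4047/2 + 1*11 = 4047/2 + 11 = 4069/2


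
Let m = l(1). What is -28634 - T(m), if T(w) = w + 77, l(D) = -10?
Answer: -28701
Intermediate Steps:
m = -10
T(w) = 77 + w
-28634 - T(m) = -28634 - (77 - 10) = -28634 - 1*67 = -28634 - 67 = -28701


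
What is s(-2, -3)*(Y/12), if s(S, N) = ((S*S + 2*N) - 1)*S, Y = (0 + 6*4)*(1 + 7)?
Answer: 96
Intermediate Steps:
Y = 192 (Y = (0 + 24)*8 = 24*8 = 192)
s(S, N) = S*(-1 + S**2 + 2*N) (s(S, N) = ((S**2 + 2*N) - 1)*S = (-1 + S**2 + 2*N)*S = S*(-1 + S**2 + 2*N))
s(-2, -3)*(Y/12) = (-2*(-1 + (-2)**2 + 2*(-3)))*(192/12) = (-2*(-1 + 4 - 6))*(192*(1/12)) = -2*(-3)*16 = 6*16 = 96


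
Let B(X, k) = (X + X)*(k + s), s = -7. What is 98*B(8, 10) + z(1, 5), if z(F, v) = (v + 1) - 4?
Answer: 4706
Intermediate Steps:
z(F, v) = -3 + v (z(F, v) = (1 + v) - 4 = -3 + v)
B(X, k) = 2*X*(-7 + k) (B(X, k) = (X + X)*(k - 7) = (2*X)*(-7 + k) = 2*X*(-7 + k))
98*B(8, 10) + z(1, 5) = 98*(2*8*(-7 + 10)) + (-3 + 5) = 98*(2*8*3) + 2 = 98*48 + 2 = 4704 + 2 = 4706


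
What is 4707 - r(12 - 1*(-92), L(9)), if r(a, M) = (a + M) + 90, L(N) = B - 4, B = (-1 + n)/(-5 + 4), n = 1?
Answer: 4517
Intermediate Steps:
B = 0 (B = (-1 + 1)/(-5 + 4) = 0/(-1) = 0*(-1) = 0)
L(N) = -4 (L(N) = 0 - 4 = -4)
r(a, M) = 90 + M + a (r(a, M) = (M + a) + 90 = 90 + M + a)
4707 - r(12 - 1*(-92), L(9)) = 4707 - (90 - 4 + (12 - 1*(-92))) = 4707 - (90 - 4 + (12 + 92)) = 4707 - (90 - 4 + 104) = 4707 - 1*190 = 4707 - 190 = 4517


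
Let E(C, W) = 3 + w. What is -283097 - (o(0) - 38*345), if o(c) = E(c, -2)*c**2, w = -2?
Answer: -269987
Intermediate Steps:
E(C, W) = 1 (E(C, W) = 3 - 2 = 1)
o(c) = c**2 (o(c) = 1*c**2 = c**2)
-283097 - (o(0) - 38*345) = -283097 - (0**2 - 38*345) = -283097 - (0 - 13110) = -283097 - 1*(-13110) = -283097 + 13110 = -269987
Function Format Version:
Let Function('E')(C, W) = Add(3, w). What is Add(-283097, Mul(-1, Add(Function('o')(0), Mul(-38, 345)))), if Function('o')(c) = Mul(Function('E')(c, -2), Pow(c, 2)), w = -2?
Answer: -269987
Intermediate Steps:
Function('E')(C, W) = 1 (Function('E')(C, W) = Add(3, -2) = 1)
Function('o')(c) = Pow(c, 2) (Function('o')(c) = Mul(1, Pow(c, 2)) = Pow(c, 2))
Add(-283097, Mul(-1, Add(Function('o')(0), Mul(-38, 345)))) = Add(-283097, Mul(-1, Add(Pow(0, 2), Mul(-38, 345)))) = Add(-283097, Mul(-1, Add(0, -13110))) = Add(-283097, Mul(-1, -13110)) = Add(-283097, 13110) = -269987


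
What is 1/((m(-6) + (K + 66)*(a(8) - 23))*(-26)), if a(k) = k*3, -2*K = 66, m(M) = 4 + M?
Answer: -1/806 ≈ -0.0012407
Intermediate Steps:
K = -33 (K = -½*66 = -33)
a(k) = 3*k
1/((m(-6) + (K + 66)*(a(8) - 23))*(-26)) = 1/(((4 - 6) + (-33 + 66)*(3*8 - 23))*(-26)) = 1/((-2 + 33*(24 - 23))*(-26)) = 1/((-2 + 33*1)*(-26)) = 1/((-2 + 33)*(-26)) = 1/(31*(-26)) = 1/(-806) = -1/806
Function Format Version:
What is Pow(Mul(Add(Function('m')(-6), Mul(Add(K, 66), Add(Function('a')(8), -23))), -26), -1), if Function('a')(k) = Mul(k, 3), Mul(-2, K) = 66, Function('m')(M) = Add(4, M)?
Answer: Rational(-1, 806) ≈ -0.0012407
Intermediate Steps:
K = -33 (K = Mul(Rational(-1, 2), 66) = -33)
Function('a')(k) = Mul(3, k)
Pow(Mul(Add(Function('m')(-6), Mul(Add(K, 66), Add(Function('a')(8), -23))), -26), -1) = Pow(Mul(Add(Add(4, -6), Mul(Add(-33, 66), Add(Mul(3, 8), -23))), -26), -1) = Pow(Mul(Add(-2, Mul(33, Add(24, -23))), -26), -1) = Pow(Mul(Add(-2, Mul(33, 1)), -26), -1) = Pow(Mul(Add(-2, 33), -26), -1) = Pow(Mul(31, -26), -1) = Pow(-806, -1) = Rational(-1, 806)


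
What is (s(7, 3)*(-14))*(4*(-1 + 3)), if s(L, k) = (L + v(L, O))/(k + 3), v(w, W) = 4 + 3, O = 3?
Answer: -784/3 ≈ -261.33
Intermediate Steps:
v(w, W) = 7
s(L, k) = (7 + L)/(3 + k) (s(L, k) = (L + 7)/(k + 3) = (7 + L)/(3 + k))
(s(7, 3)*(-14))*(4*(-1 + 3)) = (((7 + 7)/(3 + 3))*(-14))*(4*(-1 + 3)) = ((14/6)*(-14))*(4*2) = (((1/6)*14)*(-14))*8 = ((7/3)*(-14))*8 = -98/3*8 = -784/3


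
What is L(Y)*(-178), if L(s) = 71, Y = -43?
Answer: -12638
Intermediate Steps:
L(Y)*(-178) = 71*(-178) = -12638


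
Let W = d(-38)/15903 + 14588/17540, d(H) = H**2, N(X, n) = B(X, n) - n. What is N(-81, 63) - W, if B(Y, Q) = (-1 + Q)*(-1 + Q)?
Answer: 13873810546/3670245 ≈ 3780.1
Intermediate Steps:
B(Y, Q) = (-1 + Q)**2
N(X, n) = (-1 + n)**2 - n
W = 3385799/3670245 (W = (-38)**2/15903 + 14588/17540 = 1444*(1/15903) + 14588*(1/17540) = 76/837 + 3647/4385 = 3385799/3670245 ≈ 0.92250)
N(-81, 63) - W = ((-1 + 63)**2 - 1*63) - 1*3385799/3670245 = (62**2 - 63) - 3385799/3670245 = (3844 - 63) - 3385799/3670245 = 3781 - 3385799/3670245 = 13873810546/3670245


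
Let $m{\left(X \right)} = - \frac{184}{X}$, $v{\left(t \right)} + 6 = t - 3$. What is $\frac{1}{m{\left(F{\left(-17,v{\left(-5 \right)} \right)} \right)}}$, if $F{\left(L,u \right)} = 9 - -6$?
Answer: $- \frac{15}{184} \approx -0.081522$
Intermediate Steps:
$v{\left(t \right)} = -9 + t$ ($v{\left(t \right)} = -6 + \left(t - 3\right) = -6 + \left(-3 + t\right) = -9 + t$)
$F{\left(L,u \right)} = 15$ ($F{\left(L,u \right)} = 9 + 6 = 15$)
$\frac{1}{m{\left(F{\left(-17,v{\left(-5 \right)} \right)} \right)}} = \frac{1}{\left(-184\right) \frac{1}{15}} = \frac{1}{- \frac{184}{15}} = - \frac{15}{184}$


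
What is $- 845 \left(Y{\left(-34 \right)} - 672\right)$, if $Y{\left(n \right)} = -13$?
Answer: $578825$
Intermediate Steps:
$- 845 \left(Y{\left(-34 \right)} - 672\right) = - 845 \left(-13 - 672\right) = \left(-845\right) \left(-685\right) = 578825$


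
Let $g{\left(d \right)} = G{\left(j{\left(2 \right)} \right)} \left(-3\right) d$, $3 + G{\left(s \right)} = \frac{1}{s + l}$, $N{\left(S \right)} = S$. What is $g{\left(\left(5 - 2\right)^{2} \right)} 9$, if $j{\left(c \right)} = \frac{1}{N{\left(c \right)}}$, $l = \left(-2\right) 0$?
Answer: $243$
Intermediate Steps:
$l = 0$
$j{\left(c \right)} = \frac{1}{c}$
$G{\left(s \right)} = -3 + \frac{1}{s}$ ($G{\left(s \right)} = -3 + \frac{1}{s + 0} = -3 + \frac{1}{s}$)
$g{\left(d \right)} = 3 d$ ($g{\left(d \right)} = \left(-3 + \frac{1}{\frac{1}{2}}\right) \left(-3\right) d = \left(-3 + 2\right) \left(-3\right) d = \left(-1\right) \left(-3\right) d = 3 d$)
$g{\left(\left(5 - 2\right)^{2} \right)} 9 = 3 \left(5 - 2\right)^{2} \cdot 9 = 3 \cdot 3^{2} \cdot 9 = 3 \cdot 9 \cdot 9 = 27 \cdot 9 = 243$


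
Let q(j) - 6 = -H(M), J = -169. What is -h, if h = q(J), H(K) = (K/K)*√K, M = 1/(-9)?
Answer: -6 + I/3 ≈ -6.0 + 0.33333*I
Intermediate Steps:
M = -⅑ ≈ -0.11111
H(K) = √K (H(K) = 1*√K = √K)
q(j) = 6 - I/3 (q(j) = 6 - √(-⅑) = 6 - I/3)
h = 6 - I/3 ≈ 6.0 - 0.33333*I
-h = -(6 - I/3) = -6 + I/3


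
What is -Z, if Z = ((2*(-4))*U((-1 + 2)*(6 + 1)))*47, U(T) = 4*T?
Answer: 10528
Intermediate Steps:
Z = -10528 (Z = ((2*(-4))*(4*((-1 + 2)*(6 + 1))))*47 = -32*1*7*47 = -32*7*47 = -8*28*47 = -224*47 = -10528)
-Z = -1*(-10528) = 10528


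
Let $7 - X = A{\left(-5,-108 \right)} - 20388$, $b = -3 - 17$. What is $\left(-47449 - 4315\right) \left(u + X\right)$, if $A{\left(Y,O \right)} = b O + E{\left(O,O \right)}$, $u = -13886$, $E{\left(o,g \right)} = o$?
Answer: $-230712148$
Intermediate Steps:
$b = -20$
$A{\left(Y,O \right)} = - 19 O$ ($A{\left(Y,O \right)} = - 20 O + O = - 19 O$)
$X = 18343$ ($X = 7 - \left(\left(-19\right) \left(-108\right) - 20388\right) = 7 - \left(2052 - 20388\right) = 7 - -18336 = 7 + 18336 = 18343$)
$\left(-47449 - 4315\right) \left(u + X\right) = \left(-47449 - 4315\right) \left(-13886 + 18343\right) = \left(-51764\right) 4457 = -230712148$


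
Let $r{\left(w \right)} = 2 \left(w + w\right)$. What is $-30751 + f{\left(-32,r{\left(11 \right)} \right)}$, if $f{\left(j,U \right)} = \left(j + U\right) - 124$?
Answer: $-30863$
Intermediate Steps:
$r{\left(w \right)} = 4 w$ ($r{\left(w \right)} = 2 \cdot 2 w = 4 w$)
$f{\left(j,U \right)} = -124 + U + j$ ($f{\left(j,U \right)} = \left(U + j\right) - 124 = -124 + U + j$)
$-30751 + f{\left(-32,r{\left(11 \right)} \right)} = -30751 - 112 = -30863$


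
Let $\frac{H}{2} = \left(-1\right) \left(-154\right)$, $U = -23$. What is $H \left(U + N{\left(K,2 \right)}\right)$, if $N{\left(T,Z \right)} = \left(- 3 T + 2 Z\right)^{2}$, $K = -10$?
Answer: $348964$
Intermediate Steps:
$H = 308$ ($H = 2 \left(\left(-1\right) \left(-154\right)\right) = 2 \cdot 154 = 308$)
$H \left(U + N{\left(K,2 \right)}\right) = 308 \left(-23 + \left(\left(-2\right) 2 + 3 \left(-10\right)\right)^{2}\right) = 308 \left(-23 + \left(-4 - 30\right)^{2}\right) = 308 \left(-23 + \left(-34\right)^{2}\right) = 308 \left(-23 + 1156\right) = 308 \cdot 1133 = 348964$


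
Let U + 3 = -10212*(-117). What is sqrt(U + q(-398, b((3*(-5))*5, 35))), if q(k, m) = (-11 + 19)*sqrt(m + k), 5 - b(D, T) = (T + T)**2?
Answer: sqrt(1194801 + 8*I*sqrt(5293)) ≈ 1093.1 + 0.266*I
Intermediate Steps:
b(D, T) = 5 - 4*T**2 (b(D, T) = 5 - (T + T)**2 = 5 - (2*T)**2 = 5 - 4*T**2)
U = 1194801 (U = -3 - 10212*(-117) = -3 + 1194804 = 1194801)
q(k, m) = 8*sqrt(k + m)
sqrt(U + q(-398, b((3*(-5))*5, 35))) = sqrt(1194801 + 8*sqrt(-398 + (5 - 4*35**2))) = sqrt(1194801 + 8*sqrt(-398 + (5 - 4*1225))) = sqrt(1194801 + 8*sqrt(-398 + (5 - 4900))) = sqrt(1194801 + 8*sqrt(-398 - 4895)) = sqrt(1194801 + 8*sqrt(-5293)) = sqrt(1194801 + 8*(I*sqrt(5293))) = sqrt(1194801 + 8*I*sqrt(5293))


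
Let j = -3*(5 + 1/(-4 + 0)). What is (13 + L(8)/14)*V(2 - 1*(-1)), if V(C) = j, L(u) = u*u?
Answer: -7011/28 ≈ -250.39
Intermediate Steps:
L(u) = u**2
j = -57/4 (j = -3*(5 + 1/(-4)) = -3*(5 - 1/4) = -3*19/4 = -57/4 ≈ -14.250)
V(C) = -57/4
(13 + L(8)/14)*V(2 - 1*(-1)) = (13 + 8**2/14)*(-57/4) = (13 + 64*(1/14))*(-57/4) = (13 + 32/7)*(-57/4) = (123/7)*(-57/4) = -7011/28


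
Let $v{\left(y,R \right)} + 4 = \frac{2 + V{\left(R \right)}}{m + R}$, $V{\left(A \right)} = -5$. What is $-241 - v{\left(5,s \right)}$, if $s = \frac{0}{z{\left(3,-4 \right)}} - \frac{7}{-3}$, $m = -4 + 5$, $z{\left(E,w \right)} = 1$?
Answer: $- \frac{2361}{10} \approx -236.1$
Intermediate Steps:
$m = 1$
$s = \frac{7}{3}$ ($s = \frac{0}{1} - \frac{7}{-3} = 0 \cdot 1 - - \frac{7}{3} = 0 + \frac{7}{3} = \frac{7}{3} \approx 2.3333$)
$v{\left(y,R \right)} = -4 - \frac{3}{1 + R}$ ($v{\left(y,R \right)} = -4 + \frac{2 - 5}{1 + R} = -4 - \frac{3}{1 + R}$)
$-241 - v{\left(5,s \right)} = -241 - \frac{-7 - \frac{28}{3}}{1 + \frac{7}{3}} = -241 - \frac{-7 - \frac{28}{3}}{\frac{10}{3}} = -241 - \frac{3}{10} \left(- \frac{49}{3}\right) = -241 - - \frac{49}{10} = -241 + \frac{49}{10} = - \frac{2361}{10}$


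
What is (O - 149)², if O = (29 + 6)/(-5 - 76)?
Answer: 146506816/6561 ≈ 22330.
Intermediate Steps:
O = -35/81 (O = 35/(-81) = 35*(-1/81) = -35/81 ≈ -0.43210)
(O - 149)² = (-35/81 - 149)² = (-12104/81)² = 146506816/6561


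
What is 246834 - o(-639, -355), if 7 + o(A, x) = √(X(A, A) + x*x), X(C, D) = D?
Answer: 246841 - √125386 ≈ 2.4649e+5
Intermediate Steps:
o(A, x) = -7 + √(A + x²) (o(A, x) = -7 + √(A + x*x) = -7 + √(A + x²))
246834 - o(-639, -355) = 246834 - (-7 + √(-639 + (-355)²)) = 246834 - (-7 + √(-639 + 126025)) = 246834 - (-7 + √125386) = 246834 + (7 - √125386) = 246841 - √125386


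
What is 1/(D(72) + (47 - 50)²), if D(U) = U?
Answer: 1/81 ≈ 0.012346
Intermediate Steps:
1/(D(72) + (47 - 50)²) = 1/(72 + (47 - 50)²) = 1/(72 + (-3)²) = 1/(72 + 9) = 1/81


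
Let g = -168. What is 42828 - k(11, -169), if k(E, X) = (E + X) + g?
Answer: 43154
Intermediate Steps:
k(E, X) = -168 + E + X (k(E, X) = (E + X) - 168 = -168 + E + X)
42828 - k(11, -169) = 42828 - (-168 + 11 - 169) = 42828 - 1*(-326) = 42828 + 326 = 43154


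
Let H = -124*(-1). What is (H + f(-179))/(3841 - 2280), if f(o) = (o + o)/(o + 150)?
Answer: 3954/45269 ≈ 0.087345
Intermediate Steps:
f(o) = 2*o/(150 + o) (f(o) = (2*o)/(150 + o) = 2*o/(150 + o))
H = 124
(H + f(-179))/(3841 - 2280) = (124 + 2*(-179)/(150 - 179))/(3841 - 2280) = (124 + 2*(-179)/(-29))/1561 = (124 + 2*(-179)*(-1/29))*(1/1561) = (124 + 358/29)*(1/1561) = (3954/29)*(1/1561) = 3954/45269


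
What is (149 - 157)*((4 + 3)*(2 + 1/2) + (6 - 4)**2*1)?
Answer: -172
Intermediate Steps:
(149 - 157)*((4 + 3)*(2 + 1/2) + (6 - 4)**2*1) = -8*(7*(2 + 1/2) + 2**2*1) = -8*(7*(5/2) + 4*1) = -8*(35/2 + 4) = -8*43/2 = -172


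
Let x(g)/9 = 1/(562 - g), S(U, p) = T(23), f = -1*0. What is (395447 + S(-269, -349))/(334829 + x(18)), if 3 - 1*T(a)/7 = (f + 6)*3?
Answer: 215066048/182146985 ≈ 1.1807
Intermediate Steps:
f = 0
T(a) = -105 (T(a) = 21 - 7*(0 + 6)*3 = 21 - 42*3 = 21 - 7*18 = 21 - 126 = -105)
S(U, p) = -105
x(g) = 9/(562 - g)
(395447 + S(-269, -349))/(334829 + x(18)) = (395447 - 105)/(334829 - 9/(-562 + 18)) = 395342/(334829 - 9/(-544)) = 395342/(334829 - 9*(-1/544)) = 395342/(334829 + 9/544) = 395342/(182146985/544) = 395342*(544/182146985) = 215066048/182146985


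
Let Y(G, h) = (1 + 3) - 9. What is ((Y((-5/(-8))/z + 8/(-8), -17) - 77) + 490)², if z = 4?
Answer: 166464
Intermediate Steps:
Y(G, h) = -5 (Y(G, h) = 4 - 9 = -5)
((Y((-5/(-8))/z + 8/(-8), -17) - 77) + 490)² = ((-5 - 77) + 490)² = (-82 + 490)² = 408² = 166464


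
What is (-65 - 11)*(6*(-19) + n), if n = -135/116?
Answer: 253821/29 ≈ 8752.5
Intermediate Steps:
n = -135/116 (n = -135*1/116 = -135/116 ≈ -1.1638)
(-65 - 11)*(6*(-19) + n) = (-65 - 11)*(6*(-19) - 135/116) = -76*(-114 - 135/116) = -76*(-13359/116) = 253821/29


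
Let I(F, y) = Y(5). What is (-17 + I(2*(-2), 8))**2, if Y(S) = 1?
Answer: 256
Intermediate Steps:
I(F, y) = 1
(-17 + I(2*(-2), 8))**2 = (-17 + 1)**2 = (-16)**2 = 256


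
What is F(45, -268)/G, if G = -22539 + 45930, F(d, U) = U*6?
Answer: -536/7797 ≈ -0.068744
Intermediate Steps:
F(d, U) = 6*U
G = 23391
F(45, -268)/G = (6*(-268))/23391 = -1608*1/23391 = -536/7797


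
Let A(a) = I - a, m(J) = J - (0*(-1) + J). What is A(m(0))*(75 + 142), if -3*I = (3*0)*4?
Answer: 0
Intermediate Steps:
I = 0 (I = -3*0*4/3 = -0*4 = -⅓*0 = 0)
m(J) = 0 (m(J) = J - (0 + J) = J - J = 0)
A(a) = -a (A(a) = 0 - a = -a)
A(m(0))*(75 + 142) = (-1*0)*(75 + 142) = 0*217 = 0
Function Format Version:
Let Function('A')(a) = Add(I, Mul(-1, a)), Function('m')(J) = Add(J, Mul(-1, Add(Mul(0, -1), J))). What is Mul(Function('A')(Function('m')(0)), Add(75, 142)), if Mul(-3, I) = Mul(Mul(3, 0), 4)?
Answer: 0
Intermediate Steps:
I = 0 (I = Mul(Rational(-1, 3), Mul(Mul(3, 0), 4)) = Mul(Rational(-1, 3), Mul(0, 4)) = Mul(Rational(-1, 3), 0) = 0)
Function('m')(J) = 0 (Function('m')(J) = Add(J, Mul(-1, Add(0, J))) = Add(J, Mul(-1, J)) = 0)
Function('A')(a) = Mul(-1, a) (Function('A')(a) = Add(0, Mul(-1, a)) = Mul(-1, a))
Mul(Function('A')(Function('m')(0)), Add(75, 142)) = Mul(Mul(-1, 0), Add(75, 142)) = Mul(0, 217) = 0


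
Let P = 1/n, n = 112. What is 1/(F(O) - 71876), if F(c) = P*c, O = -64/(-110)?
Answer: -385/27672258 ≈ -1.3913e-5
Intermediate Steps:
O = 32/55 (O = -64*(-1/110) = 32/55 ≈ 0.58182)
P = 1/112 ≈ 0.0089286
F(c) = c/112
1/(F(O) - 71876) = 1/((1/112)*(32/55) - 71876) = 1/(2/385 - 71876) = 1/(-27672258/385) = -385/27672258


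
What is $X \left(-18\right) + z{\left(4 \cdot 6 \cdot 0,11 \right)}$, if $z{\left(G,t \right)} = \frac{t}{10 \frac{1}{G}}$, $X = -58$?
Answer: $1044$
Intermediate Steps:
$z{\left(G,t \right)} = \frac{G t}{10}$ ($z{\left(G,t \right)} = \frac{G}{10} t = \frac{G t}{10}$)
$X \left(-18\right) + z{\left(4 \cdot 6 \cdot 0,11 \right)} = \left(-58\right) \left(-18\right) + \frac{1}{10} \cdot 4 \cdot 6 \cdot 0 \cdot 11 = 1044 + \frac{1}{10} \cdot 24 \cdot 0 \cdot 11 = 1044 + \frac{1}{10} \cdot 0 \cdot 11 = 1044 + 0 = 1044$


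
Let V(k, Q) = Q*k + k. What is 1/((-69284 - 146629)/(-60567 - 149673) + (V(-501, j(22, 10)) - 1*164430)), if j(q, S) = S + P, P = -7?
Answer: -70080/11663622749 ≈ -6.0084e-6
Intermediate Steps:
j(q, S) = -7 + S (j(q, S) = S - 7 = -7 + S)
V(k, Q) = k + Q*k
1/((-69284 - 146629)/(-60567 - 149673) + (V(-501, j(22, 10)) - 1*164430)) = 1/((-69284 - 146629)/(-60567 - 149673) + (-501*(1 + (-7 + 10)) - 1*164430)) = 1/(-215913/(-210240) + (-501*(1 + 3) - 164430)) = 1/(-215913*(-1/210240) + (-501*4 - 164430)) = 1/(71971/70080 + (-2004 - 164430)) = 1/(71971/70080 - 166434) = 1/(-11663622749/70080) = -70080/11663622749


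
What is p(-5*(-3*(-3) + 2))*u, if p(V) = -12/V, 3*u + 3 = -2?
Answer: -4/11 ≈ -0.36364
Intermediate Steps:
u = -5/3 (u = -1 + (⅓)*(-2) = -1 - ⅔ = -5/3 ≈ -1.6667)
p(-5*(-3*(-3) + 2))*u = -12*(-1/(5*(-3*(-3) + 2)))*(-5/3) = -12*(-1/(5*(9 + 2)))*(-5/3) = -12/((-5*11))*(-5/3) = -12/(-55)*(-5/3) = -12*(-1/55)*(-5/3) = (12/55)*(-5/3) = -4/11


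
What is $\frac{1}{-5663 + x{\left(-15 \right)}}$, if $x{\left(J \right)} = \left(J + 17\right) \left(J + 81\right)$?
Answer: $- \frac{1}{5531} \approx -0.0001808$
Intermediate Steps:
$x{\left(J \right)} = \left(17 + J\right) \left(81 + J\right)$
$\frac{1}{-5663 + x{\left(-15 \right)}} = \frac{1}{-5663 + \left(1377 + \left(-15\right)^{2} + 98 \left(-15\right)\right)} = \frac{1}{-5663 + \left(1377 + 225 - 1470\right)} = \frac{1}{-5663 + 132} = \frac{1}{-5531} = - \frac{1}{5531}$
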